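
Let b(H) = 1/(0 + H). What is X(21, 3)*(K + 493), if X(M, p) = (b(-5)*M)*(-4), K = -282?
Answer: 17724/5 ≈ 3544.8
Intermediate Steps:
b(H) = 1/H
X(M, p) = 4*M/5 (X(M, p) = (M/(-5))*(-4) = -M/5*(-4) = 4*M/5)
X(21, 3)*(K + 493) = ((⅘)*21)*(-282 + 493) = (84/5)*211 = 17724/5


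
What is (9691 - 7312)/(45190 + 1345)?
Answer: 2379/46535 ≈ 0.051123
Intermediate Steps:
(9691 - 7312)/(45190 + 1345) = 2379/46535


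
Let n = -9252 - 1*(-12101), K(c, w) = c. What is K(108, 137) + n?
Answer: 2957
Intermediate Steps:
n = 2849 (n = -9252 + 12101 = 2849)
K(108, 137) + n = 108 + 2849 = 2957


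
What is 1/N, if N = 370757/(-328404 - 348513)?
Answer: -676917/370757 ≈ -1.8258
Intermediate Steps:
N = -370757/676917 (N = 370757/(-676917) = 370757*(-1/676917) = -370757/676917 ≈ -0.54771)
1/N = 1/(-370757/676917) = -676917/370757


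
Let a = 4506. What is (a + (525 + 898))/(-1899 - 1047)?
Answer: -5929/2946 ≈ -2.0126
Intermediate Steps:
(a + (525 + 898))/(-1899 - 1047) = (4506 + (525 + 898))/(-1899 - 1047) = (4506 + 1423)/(-2946) = 5929*(-1/2946) = -5929/2946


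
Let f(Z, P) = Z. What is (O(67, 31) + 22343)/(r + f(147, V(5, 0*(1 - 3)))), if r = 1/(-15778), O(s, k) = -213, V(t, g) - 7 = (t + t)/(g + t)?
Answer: 69833428/463873 ≈ 150.54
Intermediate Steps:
V(t, g) = 7 + 2*t/(g + t) (V(t, g) = 7 + (t + t)/(g + t) = 7 + (2*t)/(g + t) = 7 + 2*t/(g + t))
r = -1/15778 ≈ -6.3379e-5
(O(67, 31) + 22343)/(r + f(147, V(5, 0*(1 - 3)))) = (-213 + 22343)/(-1/15778 + 147) = 22130/(2319365/15778) = 22130*(15778/2319365) = 69833428/463873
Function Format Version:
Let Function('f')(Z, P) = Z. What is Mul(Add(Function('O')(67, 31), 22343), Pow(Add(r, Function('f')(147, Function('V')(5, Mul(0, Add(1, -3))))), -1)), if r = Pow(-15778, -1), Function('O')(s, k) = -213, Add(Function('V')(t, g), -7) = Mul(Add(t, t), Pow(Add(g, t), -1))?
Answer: Rational(69833428, 463873) ≈ 150.54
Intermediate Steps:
Function('V')(t, g) = Add(7, Mul(2, t, Pow(Add(g, t), -1))) (Function('V')(t, g) = Add(7, Mul(Add(t, t), Pow(Add(g, t), -1))) = Add(7, Mul(Mul(2, t), Pow(Add(g, t), -1))) = Add(7, Mul(2, t, Pow(Add(g, t), -1))))
r = Rational(-1, 15778) ≈ -6.3379e-5
Mul(Add(Function('O')(67, 31), 22343), Pow(Add(r, Function('f')(147, Function('V')(5, Mul(0, Add(1, -3))))), -1)) = Mul(Add(-213, 22343), Pow(Add(Rational(-1, 15778), 147), -1)) = Mul(22130, Pow(Rational(2319365, 15778), -1)) = Mul(22130, Rational(15778, 2319365)) = Rational(69833428, 463873)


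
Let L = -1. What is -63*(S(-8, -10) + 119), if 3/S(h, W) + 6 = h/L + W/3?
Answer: -29421/4 ≈ -7355.3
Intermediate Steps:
S(h, W) = 3/(-6 - h + W/3) (S(h, W) = 3/(-6 + (h/(-1) + W/3)) = 3/(-6 + (h*(-1) + W*(1/3))) = 3/(-6 + (-h + W/3)) = 3/(-6 - h + W/3))
-63*(S(-8, -10) + 119) = -63*(-9/(18 - 1*(-10) + 3*(-8)) + 119) = -63*(-9/(18 + 10 - 24) + 119) = -63*(-9/4 + 119) = -63*467/4 = -29421/4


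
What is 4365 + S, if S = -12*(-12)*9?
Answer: 5661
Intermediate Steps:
S = 1296 (S = 144*9 = 1296)
4365 + S = 4365 + 1296 = 5661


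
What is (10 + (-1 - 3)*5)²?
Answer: 100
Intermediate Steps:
(10 + (-1 - 3)*5)² = (10 - 4*5)² = (10 - 20)² = (-10)² = 100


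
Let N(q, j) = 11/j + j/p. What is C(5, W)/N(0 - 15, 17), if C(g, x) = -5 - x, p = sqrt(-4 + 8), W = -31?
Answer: 884/311 ≈ 2.8424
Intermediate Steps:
p = 2 (p = sqrt(4) = 2)
N(q, j) = j/2 + 11/j (N(q, j) = 11/j + j/2 = j/2 + 11/j)
C(5, W)/N(0 - 15, 17) = (-5 - 1*(-31))/((1/2)*17 + 11/17) = (-5 + 31)/(17/2 + 11*(1/17)) = 26/(17/2 + 11/17) = 26/(311/34) = 26*(34/311) = 884/311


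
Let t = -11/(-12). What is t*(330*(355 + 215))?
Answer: 172425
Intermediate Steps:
t = 11/12 (t = -11*(-1/12) = 11/12 ≈ 0.91667)
t*(330*(355 + 215)) = 11*(330*(355 + 215))/12 = 11*(330*570)/12 = (11/12)*188100 = 172425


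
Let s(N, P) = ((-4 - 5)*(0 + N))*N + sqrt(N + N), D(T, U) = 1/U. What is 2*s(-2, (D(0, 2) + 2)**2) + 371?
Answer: 299 + 4*I ≈ 299.0 + 4.0*I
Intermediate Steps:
s(N, P) = -9*N**2 + sqrt(2)*sqrt(N) (s(N, P) = (-9*N)*N + sqrt(2*N) = -9*N**2 + sqrt(2)*sqrt(N))
2*s(-2, (D(0, 2) + 2)**2) + 371 = 2*(-9*(-2)**2 + sqrt(2)*sqrt(-2)) + 371 = 2*(-9*4 + sqrt(2)*(I*sqrt(2))) + 371 = 2*(-36 + 2*I) + 371 = (-72 + 4*I) + 371 = 299 + 4*I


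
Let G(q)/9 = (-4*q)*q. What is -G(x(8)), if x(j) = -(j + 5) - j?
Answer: 15876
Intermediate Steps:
x(j) = -5 - 2*j (x(j) = -(5 + j) - j = (-5 - j) - j = -5 - 2*j)
G(q) = -36*q² (G(q) = 9*((-4*q)*q) = 9*(-4*q²) = -36*q²)
-G(x(8)) = -(-36)*(-5 - 2*8)² = -(-36)*(-5 - 16)² = -(-36)*(-21)² = -(-36)*441 = -1*(-15876) = 15876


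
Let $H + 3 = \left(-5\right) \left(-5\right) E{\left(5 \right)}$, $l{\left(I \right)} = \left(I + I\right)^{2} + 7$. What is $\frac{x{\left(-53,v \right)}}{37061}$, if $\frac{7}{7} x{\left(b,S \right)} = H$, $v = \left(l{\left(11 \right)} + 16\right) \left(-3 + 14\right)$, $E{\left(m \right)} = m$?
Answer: $\frac{122}{37061} \approx 0.0032919$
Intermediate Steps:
$l{\left(I \right)} = 7 + 4 I^{2}$ ($l{\left(I \right)} = \left(2 I\right)^{2} + 7 = 4 I^{2} + 7 = 7 + 4 I^{2}$)
$v = 5577$ ($v = \left(\left(7 + 4 \cdot 11^{2}\right) + 16\right) \left(-3 + 14\right) = \left(\left(7 + 4 \cdot 121\right) + 16\right) 11 = \left(\left(7 + 484\right) + 16\right) 11 = \left(491 + 16\right) 11 = 507 \cdot 11 = 5577$)
$H = 122$ ($H = -3 + \left(-5\right) \left(-5\right) 5 = -3 + 25 \cdot 5 = -3 + 125 = 122$)
$x{\left(b,S \right)} = 122$
$\frac{x{\left(-53,v \right)}}{37061} = \frac{122}{37061}$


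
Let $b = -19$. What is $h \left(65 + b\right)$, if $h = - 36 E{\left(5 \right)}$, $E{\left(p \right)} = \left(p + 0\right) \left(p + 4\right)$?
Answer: $-74520$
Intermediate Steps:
$E{\left(p \right)} = p \left(4 + p\right)$
$h = -1620$ ($h = - 36 \cdot 5 \left(4 + 5\right) = - 36 \cdot 5 \cdot 9 = \left(-36\right) 45 = -1620$)
$h \left(65 + b\right) = - 1620 \left(65 - 19\right) = \left(-1620\right) 46 = -74520$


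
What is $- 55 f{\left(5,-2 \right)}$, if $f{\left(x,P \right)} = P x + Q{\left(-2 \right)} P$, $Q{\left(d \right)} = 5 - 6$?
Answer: $440$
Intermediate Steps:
$Q{\left(d \right)} = -1$ ($Q{\left(d \right)} = 5 - 6 = -1$)
$f{\left(x,P \right)} = - P + P x$ ($f{\left(x,P \right)} = P x - P = - P + P x$)
$- 55 f{\left(5,-2 \right)} = - 55 \left(- 2 \left(-1 + 5\right)\right) = - 55 \left(\left(-2\right) 4\right) = \left(-55\right) \left(-8\right) = 440$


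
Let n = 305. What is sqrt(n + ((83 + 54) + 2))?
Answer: 2*sqrt(111) ≈ 21.071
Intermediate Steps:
sqrt(n + ((83 + 54) + 2)) = sqrt(305 + ((83 + 54) + 2)) = sqrt(305 + (137 + 2)) = sqrt(305 + 139) = sqrt(444) = 2*sqrt(111)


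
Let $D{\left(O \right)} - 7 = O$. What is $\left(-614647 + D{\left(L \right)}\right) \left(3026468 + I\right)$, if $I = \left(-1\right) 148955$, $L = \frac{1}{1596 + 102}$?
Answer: $- \frac{1001047177161949}{566} \approx -1.7686 \cdot 10^{12}$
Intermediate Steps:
$L = \frac{1}{1698} \approx 0.00058893$
$D{\left(O \right)} = 7 + O$
$I = -148955$
$\left(-614647 + D{\left(L \right)}\right) \left(3026468 + I\right) = \left(-614647 + \left(7 + \frac{1}{1698}\right)\right) \left(3026468 - 148955\right) = \left(-614647 + \frac{11887}{1698}\right) 2877513 = \left(- \frac{1043658719}{1698}\right) 2877513 = - \frac{1001047177161949}{566}$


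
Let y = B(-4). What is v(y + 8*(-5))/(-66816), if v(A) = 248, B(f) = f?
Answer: -31/8352 ≈ -0.0037117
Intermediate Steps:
y = -4
v(y + 8*(-5))/(-66816) = 248/(-66816) = 248*(-1/66816) = -31/8352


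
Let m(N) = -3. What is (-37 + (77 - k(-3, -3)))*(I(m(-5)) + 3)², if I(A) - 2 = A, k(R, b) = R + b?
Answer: 184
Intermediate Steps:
I(A) = 2 + A
(-37 + (77 - k(-3, -3)))*(I(m(-5)) + 3)² = (-37 + (77 - (-3 - 3)))*((2 - 3) + 3)² = (-37 + (77 - 1*(-6)))*(-1 + 3)² = (-37 + (77 + 6))*2² = (-37 + 83)*4 = 46*4 = 184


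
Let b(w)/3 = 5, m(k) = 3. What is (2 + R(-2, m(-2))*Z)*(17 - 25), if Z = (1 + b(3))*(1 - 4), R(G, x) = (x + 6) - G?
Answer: 4208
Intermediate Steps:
b(w) = 15 (b(w) = 3*5 = 15)
R(G, x) = 6 + x - G (R(G, x) = (6 + x) - G = 6 + x - G)
Z = -48 (Z = (1 + 15)*(1 - 4) = 16*(-3) = -48)
(2 + R(-2, m(-2))*Z)*(17 - 25) = (2 + (6 + 3 - 1*(-2))*(-48))*(17 - 25) = (2 + (6 + 3 + 2)*(-48))*(-8) = (2 + 11*(-48))*(-8) = (2 - 528)*(-8) = -526*(-8) = 4208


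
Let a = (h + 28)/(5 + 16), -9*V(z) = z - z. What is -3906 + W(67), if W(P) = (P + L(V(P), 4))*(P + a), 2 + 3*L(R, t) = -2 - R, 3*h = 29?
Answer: 115564/189 ≈ 611.45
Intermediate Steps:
V(z) = 0 (V(z) = -(z - z)/9 = -1/9*0 = 0)
h = 29/3 (h = (1/3)*29 = 29/3 ≈ 9.6667)
L(R, t) = -4/3 - R/3 (L(R, t) = -2/3 + (-2 - R)/3 = -2/3 + (-2/3 - R/3) = -4/3 - R/3)
a = 113/63 (a = (29/3 + 28)/(5 + 16) = (113/3)/21 = (113/3)*(1/21) = 113/63 ≈ 1.7937)
W(P) = (-4/3 + P)*(113/63 + P) (W(P) = (P + (-4/3 - 1/3*0))*(P + 113/63) = (P + (-4/3 + 0))*(113/63 + P) = (P - 4/3)*(113/63 + P) = (-4/3 + P)*(113/63 + P))
-3906 + W(67) = -3906 + (-452/189 + 67**2 + (29/63)*67) = -3906 + (-452/189 + 4489 + 1943/63) = -3906 + 853798/189 = 115564/189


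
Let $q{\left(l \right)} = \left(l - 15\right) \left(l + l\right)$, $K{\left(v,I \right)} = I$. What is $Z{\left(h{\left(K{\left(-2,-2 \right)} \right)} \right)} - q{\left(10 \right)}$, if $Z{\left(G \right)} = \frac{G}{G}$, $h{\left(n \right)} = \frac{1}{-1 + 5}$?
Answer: $101$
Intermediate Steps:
$h{\left(n \right)} = \frac{1}{4}$
$q{\left(l \right)} = 2 l \left(-15 + l\right)$ ($q{\left(l \right)} = \left(l - 15\right) 2 l = \left(-15 + l\right) 2 l = 2 l \left(-15 + l\right)$)
$Z{\left(G \right)} = 1$
$Z{\left(h{\left(K{\left(-2,-2 \right)} \right)} \right)} - q{\left(10 \right)} = 1 - 2 \cdot 10 \left(-15 + 10\right) = 1 - 2 \cdot 10 \left(-5\right) = 1 - -100 = 1 + 100 = 101$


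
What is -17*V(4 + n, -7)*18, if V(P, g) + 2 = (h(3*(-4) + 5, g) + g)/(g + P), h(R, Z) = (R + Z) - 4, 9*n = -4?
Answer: -49878/31 ≈ -1609.0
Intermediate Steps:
n = -4/9 (n = (1/9)*(-4) = -4/9 ≈ -0.44444)
h(R, Z) = -4 + R + Z
V(P, g) = -2 + (-11 + 2*g)/(P + g) (V(P, g) = -2 + ((-4 + (3*(-4) + 5) + g) + g)/(g + P) = -2 + ((-4 + (-12 + 5) + g) + g)/(P + g) = -2 + ((-4 - 7 + g) + g)/(P + g) = -2 + ((-11 + g) + g)/(P + g) = -2 + (-11 + 2*g)/(P + g))
-17*V(4 + n, -7)*18 = -17*(-11 - 2*(4 - 4/9))/((4 - 4/9) - 7)*18 = -17*(-11 - 2*32/9)/(32/9 - 7)*18 = -17*(-11 - 64/9)/(-31/9)*18 = -(-153)*(-163)/(31*9)*18 = -17*163/31*18 = -2771/31*18 = -49878/31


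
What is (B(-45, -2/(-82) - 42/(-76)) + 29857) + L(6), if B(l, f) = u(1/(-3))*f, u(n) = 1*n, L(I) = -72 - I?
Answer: 139186147/4674 ≈ 29779.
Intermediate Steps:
u(n) = n
B(l, f) = -f/3 (B(l, f) = f/(-3) = -f/3)
(B(-45, -2/(-82) - 42/(-76)) + 29857) + L(6) = (-(-2/(-82) - 42/(-76))/3 + 29857) + (-72 - 1*6) = (-(-2*(-1/82) - 42*(-1/76))/3 + 29857) + (-72 - 6) = (-(1/41 + 21/38)/3 + 29857) - 78 = (-⅓*899/1558 + 29857) - 78 = (-899/4674 + 29857) - 78 = 139550719/4674 - 78 = 139186147/4674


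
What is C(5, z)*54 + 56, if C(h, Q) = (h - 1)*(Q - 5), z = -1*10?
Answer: -3184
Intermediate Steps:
z = -10
C(h, Q) = (-1 + h)*(-5 + Q)
C(5, z)*54 + 56 = (5 - 1*(-10) - 5*5 - 10*5)*54 + 56 = (5 + 10 - 25 - 50)*54 + 56 = -60*54 + 56 = -3240 + 56 = -3184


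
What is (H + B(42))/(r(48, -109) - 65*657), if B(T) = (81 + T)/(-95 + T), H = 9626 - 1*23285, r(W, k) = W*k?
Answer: 241350/846887 ≈ 0.28499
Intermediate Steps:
H = -13659 (H = 9626 - 23285 = -13659)
B(T) = (81 + T)/(-95 + T)
(H + B(42))/(r(48, -109) - 65*657) = (-13659 + (81 + 42)/(-95 + 42))/(48*(-109) - 65*657) = (-13659 + 123/(-53))/(-5232 - 42705) = (-13659 - 1/53*123)/(-47937) = (-13659 - 123/53)*(-1/47937) = -724050/53*(-1/47937) = 241350/846887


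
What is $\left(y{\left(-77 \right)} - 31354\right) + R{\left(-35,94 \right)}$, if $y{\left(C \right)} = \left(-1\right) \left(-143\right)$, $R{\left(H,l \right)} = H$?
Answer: $-31246$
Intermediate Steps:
$y{\left(C \right)} = 143$
$\left(y{\left(-77 \right)} - 31354\right) + R{\left(-35,94 \right)} = \left(143 - 31354\right) - 35 = -31211 - 35 = -31246$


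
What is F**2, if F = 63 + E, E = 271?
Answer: 111556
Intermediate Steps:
F = 334 (F = 63 + 271 = 334)
F**2 = 334**2 = 111556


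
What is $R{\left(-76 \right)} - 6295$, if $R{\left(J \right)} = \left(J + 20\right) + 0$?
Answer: $-6351$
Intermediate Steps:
$R{\left(J \right)} = 20 + J$ ($R{\left(J \right)} = \left(20 + J\right) + 0 = 20 + J$)
$R{\left(-76 \right)} - 6295 = \left(20 - 76\right) - 6295 = -56 - 6295 = -6351$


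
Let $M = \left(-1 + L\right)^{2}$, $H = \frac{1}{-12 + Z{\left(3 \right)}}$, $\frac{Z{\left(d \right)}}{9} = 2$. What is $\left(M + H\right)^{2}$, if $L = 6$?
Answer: $\frac{22801}{36} \approx 633.36$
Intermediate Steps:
$Z{\left(d \right)} = 18$ ($Z{\left(d \right)} = 9 \cdot 2 = 18$)
$H = \frac{1}{6}$ ($H = \frac{1}{-12 + 18} = \frac{1}{6} \approx 0.16667$)
$M = 25$ ($M = \left(-1 + 6\right)^{2} = 5^{2} = 25$)
$\left(M + H\right)^{2} = \left(25 + \frac{1}{6}\right)^{2} = \left(\frac{151}{6}\right)^{2} = \frac{22801}{36}$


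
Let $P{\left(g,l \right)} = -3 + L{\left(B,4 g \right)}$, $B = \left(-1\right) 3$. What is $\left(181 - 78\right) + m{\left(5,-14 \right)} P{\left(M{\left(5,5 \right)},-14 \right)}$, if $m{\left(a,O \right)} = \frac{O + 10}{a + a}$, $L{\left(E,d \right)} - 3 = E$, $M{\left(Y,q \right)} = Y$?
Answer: $\frac{521}{5} \approx 104.2$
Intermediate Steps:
$B = -3$
$L{\left(E,d \right)} = 3 + E$
$m{\left(a,O \right)} = \frac{10 + O}{2 a}$
$P{\left(g,l \right)} = -3$ ($P{\left(g,l \right)} = -3 + \left(3 - 3\right) = -3 + 0 = -3$)
$\left(181 - 78\right) + m{\left(5,-14 \right)} P{\left(M{\left(5,5 \right)},-14 \right)} = \left(181 - 78\right) + \frac{10 - 14}{2 \cdot 5} \left(-3\right) = \left(181 - 78\right) + \frac{1}{2} \cdot \frac{1}{5} \left(-4\right) \left(-3\right) = 103 - - \frac{6}{5} = 103 + \frac{6}{5} = \frac{521}{5}$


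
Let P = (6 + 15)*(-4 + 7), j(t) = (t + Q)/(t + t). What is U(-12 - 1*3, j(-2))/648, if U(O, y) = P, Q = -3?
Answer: 7/72 ≈ 0.097222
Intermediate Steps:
j(t) = (-3 + t)/(2*t) (j(t) = (t - 3)/(t + t) = (-3 + t)/((2*t)) = (-3 + t)*(1/(2*t)) = (-3 + t)/(2*t))
P = 63 (P = 21*3 = 63)
U(O, y) = 63
U(-12 - 1*3, j(-2))/648 = 63/648 = 63*(1/648) = 7/72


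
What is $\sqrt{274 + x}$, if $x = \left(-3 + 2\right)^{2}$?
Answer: $5 \sqrt{11} \approx 16.583$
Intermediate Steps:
$x = 1$ ($x = \left(-1\right)^{2} = 1$)
$\sqrt{274 + x} = \sqrt{274 + 1} = \sqrt{275} = 5 \sqrt{11}$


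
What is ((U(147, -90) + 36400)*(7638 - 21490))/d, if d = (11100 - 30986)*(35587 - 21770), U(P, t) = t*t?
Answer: 308207000/137382431 ≈ 2.2434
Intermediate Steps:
U(P, t) = t²
d = -274764862 (d = -19886*13817 = -274764862)
((U(147, -90) + 36400)*(7638 - 21490))/d = (((-90)² + 36400)*(7638 - 21490))/(-274764862) = ((8100 + 36400)*(-13852))*(-1/274764862) = (44500*(-13852))*(-1/274764862) = -616414000*(-1/274764862) = 308207000/137382431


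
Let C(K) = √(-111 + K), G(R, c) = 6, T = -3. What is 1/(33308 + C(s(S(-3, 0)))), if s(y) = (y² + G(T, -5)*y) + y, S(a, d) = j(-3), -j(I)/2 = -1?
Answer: 33308/1109422957 - I*√93/1109422957 ≈ 3.0023e-5 - 8.6925e-9*I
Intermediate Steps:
j(I) = 2 (j(I) = -2*(-1) = 2)
S(a, d) = 2
s(y) = y² + 7*y (s(y) = (y² + 6*y) + y = y² + 7*y)
1/(33308 + C(s(S(-3, 0)))) = 1/(33308 + √(-111 + 2*(7 + 2))) = 1/(33308 + √(-111 + 2*9)) = 1/(33308 + √(-111 + 18)) = 1/(33308 + √(-93)) = 1/(33308 + I*√93)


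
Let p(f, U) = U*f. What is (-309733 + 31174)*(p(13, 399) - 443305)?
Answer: 122041711962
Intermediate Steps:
(-309733 + 31174)*(p(13, 399) - 443305) = (-309733 + 31174)*(399*13 - 443305) = -278559*(5187 - 443305) = -278559*(-438118) = 122041711962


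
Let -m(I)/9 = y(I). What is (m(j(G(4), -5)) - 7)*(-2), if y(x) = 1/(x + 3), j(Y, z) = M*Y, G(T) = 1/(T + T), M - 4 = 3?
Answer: 578/31 ≈ 18.645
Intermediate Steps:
M = 7 (M = 4 + 3 = 7)
G(T) = 1/(2*T)
j(Y, z) = 7*Y
y(x) = 1/(3 + x)
m(I) = -9/(3 + I)
(m(j(G(4), -5)) - 7)*(-2) = (-9/(3 + 7*((1/2)/4)) - 7)*(-2) = (-9/(3 + 7*((1/2)*(1/4))) - 7)*(-2) = (-9/(3 + 7*(1/8)) - 7)*(-2) = (-9/(3 + 7/8) - 7)*(-2) = (-9/31/8 - 7)*(-2) = (-9*8/31 - 7)*(-2) = (-72/31 - 7)*(-2) = -289/31*(-2) = 578/31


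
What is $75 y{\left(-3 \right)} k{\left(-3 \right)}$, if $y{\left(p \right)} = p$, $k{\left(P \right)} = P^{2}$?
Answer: $-2025$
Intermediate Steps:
$75 y{\left(-3 \right)} k{\left(-3 \right)} = 75 \left(-3\right) \left(-3\right)^{2} = \left(-225\right) 9 = -2025$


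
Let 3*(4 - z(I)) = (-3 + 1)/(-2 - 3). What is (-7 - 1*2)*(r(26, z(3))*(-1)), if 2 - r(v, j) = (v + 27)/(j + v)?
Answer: 909/448 ≈ 2.0290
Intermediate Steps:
z(I) = 58/15 (z(I) = 4 - (-3 + 1)/(3*(-2 - 3)) = 4 - (-2)/(3*(-5)) = 4 - (-2)*(-1)/(3*5) = 4 - ⅓*⅖ = 4 - 2/15 = 58/15)
r(v, j) = 2 - (27 + v)/(j + v) (r(v, j) = 2 - (v + 27)/(j + v) = 2 - (27 + v)/(j + v))
(-7 - 1*2)*(r(26, z(3))*(-1)) = (-7 - 1*2)*(((-27 + 26 + 2*(58/15))/(58/15 + 26))*(-1)) = (-7 - 2)*(((-27 + 26 + 116/15)/(448/15))*(-1)) = -9*(15/448)*(101/15)*(-1) = -909*(-1)/448 = -9*(-101/448) = 909/448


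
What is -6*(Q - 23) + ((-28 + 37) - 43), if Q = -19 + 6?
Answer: 182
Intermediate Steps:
Q = -13
-6*(Q - 23) + ((-28 + 37) - 43) = -6*(-13 - 23) + ((-28 + 37) - 43) = -6*(-36) + (9 - 43) = 216 - 34 = 182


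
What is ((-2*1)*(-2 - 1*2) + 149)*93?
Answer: 14601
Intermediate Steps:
((-2*1)*(-2 - 1*2) + 149)*93 = (-2*(-2 - 2) + 149)*93 = (-2*(-4) + 149)*93 = (8 + 149)*93 = 157*93 = 14601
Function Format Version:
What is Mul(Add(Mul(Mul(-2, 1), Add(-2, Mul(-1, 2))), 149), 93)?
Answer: 14601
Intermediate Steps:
Mul(Add(Mul(Mul(-2, 1), Add(-2, Mul(-1, 2))), 149), 93) = Mul(Add(Mul(-2, Add(-2, -2)), 149), 93) = Mul(Add(Mul(-2, -4), 149), 93) = Mul(Add(8, 149), 93) = Mul(157, 93) = 14601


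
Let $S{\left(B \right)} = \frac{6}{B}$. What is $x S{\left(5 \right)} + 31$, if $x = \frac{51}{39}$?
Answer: $\frac{2117}{65} \approx 32.569$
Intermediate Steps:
$x = \frac{17}{13}$ ($x = 51 \cdot \frac{1}{39} = \frac{17}{13} \approx 1.3077$)
$x S{\left(5 \right)} + 31 = \frac{17 \cdot \frac{6}{5}}{13} + 31 = \frac{17 \cdot 6 \cdot \frac{1}{5}}{13} + 31 = \frac{17}{13} \cdot \frac{6}{5} + 31 = \frac{102}{65} + 31 = \frac{2117}{65}$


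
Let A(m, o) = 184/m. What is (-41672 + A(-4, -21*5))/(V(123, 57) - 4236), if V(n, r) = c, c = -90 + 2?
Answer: 20859/2162 ≈ 9.6480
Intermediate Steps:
c = -88
V(n, r) = -88
(-41672 + A(-4, -21*5))/(V(123, 57) - 4236) = (-41672 + 184/(-4))/(-88 - 4236) = (-41672 + 184*(-¼))/(-4324) = (-41672 - 46)*(-1/4324) = -41718*(-1/4324) = 20859/2162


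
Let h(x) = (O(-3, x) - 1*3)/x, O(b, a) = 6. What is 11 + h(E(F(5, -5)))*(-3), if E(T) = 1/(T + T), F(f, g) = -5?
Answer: 101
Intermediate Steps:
E(T) = 1/(2*T)
h(x) = 3/x (h(x) = (6 - 1*3)/x = (6 - 3)/x = 3/x)
11 + h(E(F(5, -5)))*(-3) = 11 + (3/(((½)/(-5))))*(-3) = 11 + (3/(((½)*(-⅕))))*(-3) = 11 + (3/(-⅒))*(-3) = 11 + (3*(-10))*(-3) = 11 - 30*(-3) = 11 + 90 = 101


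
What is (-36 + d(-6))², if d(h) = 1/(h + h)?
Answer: 187489/144 ≈ 1302.0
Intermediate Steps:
d(h) = 1/(2*h)
(-36 + d(-6))² = (-36 + (½)/(-6))² = (-36 + (½)*(-⅙))² = (-36 - 1/12)² = (-433/12)² = 187489/144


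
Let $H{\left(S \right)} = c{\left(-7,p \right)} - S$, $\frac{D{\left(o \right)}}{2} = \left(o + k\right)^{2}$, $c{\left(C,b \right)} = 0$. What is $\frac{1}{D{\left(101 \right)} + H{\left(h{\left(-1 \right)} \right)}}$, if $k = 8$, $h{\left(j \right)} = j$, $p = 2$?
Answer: $\frac{1}{23763} \approx 4.2082 \cdot 10^{-5}$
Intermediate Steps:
$D{\left(o \right)} = 2 \left(8 + o\right)^{2}$ ($D{\left(o \right)} = 2 \left(o + 8\right)^{2} = 2 \left(8 + o\right)^{2}$)
$H{\left(S \right)} = - S$ ($H{\left(S \right)} = 0 - S = - S$)
$\frac{1}{D{\left(101 \right)} + H{\left(h{\left(-1 \right)} \right)}} = \frac{1}{2 \left(8 + 101\right)^{2} - -1} = \frac{1}{2 \cdot 109^{2} + 1} = \frac{1}{2 \cdot 11881 + 1} = \frac{1}{23762 + 1} = \frac{1}{23763}$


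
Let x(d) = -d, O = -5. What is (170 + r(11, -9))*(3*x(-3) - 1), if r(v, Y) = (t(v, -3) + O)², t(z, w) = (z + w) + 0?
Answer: 1432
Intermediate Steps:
t(z, w) = w + z (t(z, w) = (w + z) + 0 = w + z)
r(v, Y) = (-8 + v)² (r(v, Y) = ((-3 + v) - 5)² = (-8 + v)²)
(170 + r(11, -9))*(3*x(-3) - 1) = (170 + (-8 + 11)²)*(3*(-1*(-3)) - 1) = (170 + 3²)*(3*3 - 1) = (170 + 9)*(9 - 1) = 179*8 = 1432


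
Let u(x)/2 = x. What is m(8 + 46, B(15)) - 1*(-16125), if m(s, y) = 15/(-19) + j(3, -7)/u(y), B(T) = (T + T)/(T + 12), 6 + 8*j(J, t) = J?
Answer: 49017087/3040 ≈ 16124.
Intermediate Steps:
j(J, t) = -¾ + J/8
B(T) = 2*T/(12 + T) (B(T) = (2*T)/(12 + T) = 2*T/(12 + T))
u(x) = 2*x
m(s, y) = -15/19 - 3/(16*y) (m(s, y) = 15/(-19) + (-¾ + (⅛)*3)/((2*y)) = 15*(-1/19) + (-¾ + 3/8)*(1/(2*y)) = -15/19 - 3/(16*y))
m(8 + 46, B(15)) - 1*(-16125) = 3*(-19 - 160*15/(12 + 15))/(304*((2*15/(12 + 15)))) - 1*(-16125) = 3*(-19 - 160*15/27)/(304*((2*15/27))) + 16125 = 3*(-19 - 160*15/27)/(304*((2*15*(1/27)))) + 16125 = 3*(-19 - 80*10/9)/(304*(10/9)) + 16125 = (3/304)*(9/10)*(-19 - 800/9) + 16125 = (3/304)*(9/10)*(-971/9) + 16125 = -2913/3040 + 16125 = 49017087/3040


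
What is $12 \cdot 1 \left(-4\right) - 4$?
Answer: $-52$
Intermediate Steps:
$12 \cdot 1 \left(-4\right) - 4 = 12 \left(-4\right) - 4 = -48 - 4 = -52$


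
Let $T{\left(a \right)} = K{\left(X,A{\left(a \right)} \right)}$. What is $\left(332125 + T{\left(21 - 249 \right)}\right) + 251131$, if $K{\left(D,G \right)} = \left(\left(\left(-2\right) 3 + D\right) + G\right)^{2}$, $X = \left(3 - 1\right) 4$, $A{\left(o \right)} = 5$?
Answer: $583305$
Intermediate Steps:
$X = 8$ ($X = 2 \cdot 4 = 8$)
$K{\left(D,G \right)} = \left(-6 + D + G\right)^{2}$ ($K{\left(D,G \right)} = \left(\left(-6 + D\right) + G\right)^{2} = \left(-6 + D + G\right)^{2}$)
$T{\left(a \right)} = 49$ ($T{\left(a \right)} = \left(-6 + 8 + 5\right)^{2} = 7^{2} = 49$)
$\left(332125 + T{\left(21 - 249 \right)}\right) + 251131 = \left(332125 + 49\right) + 251131 = 332174 + 251131 = 583305$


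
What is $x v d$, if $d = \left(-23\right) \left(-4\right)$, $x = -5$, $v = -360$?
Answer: $165600$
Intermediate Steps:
$d = 92$
$x v d = \left(-5\right) \left(-360\right) 92 = 1800 \cdot 92 = 165600$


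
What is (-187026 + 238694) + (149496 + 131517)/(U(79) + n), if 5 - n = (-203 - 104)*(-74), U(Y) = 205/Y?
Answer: 92676495469/1794122 ≈ 51656.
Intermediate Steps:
n = -22713 (n = 5 - (-203 - 104)*(-74) = 5 - (-307)*(-74) = 5 - 1*22718 = 5 - 22718 = -22713)
(-187026 + 238694) + (149496 + 131517)/(U(79) + n) = (-187026 + 238694) + (149496 + 131517)/(205/79 - 22713) = 51668 + 281013/(205*(1/79) - 22713) = 51668 + 281013/(205/79 - 22713) = 51668 + 281013/(-1794122/79) = 51668 + 281013*(-79/1794122) = 51668 - 22200027/1794122 = 92676495469/1794122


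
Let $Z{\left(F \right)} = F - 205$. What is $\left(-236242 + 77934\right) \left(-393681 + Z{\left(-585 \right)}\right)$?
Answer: $62447915068$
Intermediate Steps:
$Z{\left(F \right)} = -205 + F$
$\left(-236242 + 77934\right) \left(-393681 + Z{\left(-585 \right)}\right) = \left(-236242 + 77934\right) \left(-393681 - 790\right) = - 158308 \left(-393681 - 790\right) = \left(-158308\right) \left(-394471\right) = 62447915068$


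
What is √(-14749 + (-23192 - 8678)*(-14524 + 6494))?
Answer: √255901351 ≈ 15997.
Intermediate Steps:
√(-14749 + (-23192 - 8678)*(-14524 + 6494)) = √(-14749 - 31870*(-8030)) = √(-14749 + 255916100) = √255901351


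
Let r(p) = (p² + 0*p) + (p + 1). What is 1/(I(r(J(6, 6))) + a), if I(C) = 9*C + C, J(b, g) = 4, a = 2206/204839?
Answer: 204839/43018396 ≈ 0.0047617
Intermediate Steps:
a = 2206/204839 (a = 2206*(1/204839) = 2206/204839 ≈ 0.010769)
r(p) = 1 + p + p² (r(p) = (p² + 0) + (1 + p) = p² + (1 + p) = 1 + p + p²)
I(C) = 10*C
1/(I(r(J(6, 6))) + a) = 1/(10*(1 + 4 + 4²) + 2206/204839) = 1/(10*(1 + 4 + 16) + 2206/204839) = 1/(10*21 + 2206/204839) = 1/(210 + 2206/204839) = 1/(43018396/204839) = 204839/43018396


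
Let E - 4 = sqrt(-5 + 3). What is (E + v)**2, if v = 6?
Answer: (10 + I*sqrt(2))**2 ≈ 98.0 + 28.284*I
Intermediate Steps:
E = 4 + I*sqrt(2) (E = 4 + sqrt(-5 + 3) = 4 + sqrt(-2) = 4 + I*sqrt(2) ≈ 4.0 + 1.4142*I)
(E + v)**2 = ((4 + I*sqrt(2)) + 6)**2 = (10 + I*sqrt(2))**2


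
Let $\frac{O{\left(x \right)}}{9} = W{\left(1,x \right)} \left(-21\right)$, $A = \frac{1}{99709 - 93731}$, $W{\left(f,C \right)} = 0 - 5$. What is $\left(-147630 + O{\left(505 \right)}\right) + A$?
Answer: $- \frac{876882929}{5978} \approx -1.4669 \cdot 10^{5}$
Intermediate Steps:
$W{\left(f,C \right)} = -5$
$A = \frac{1}{5978} \approx 0.00016728$
$O{\left(x \right)} = 945$ ($O{\left(x \right)} = 9 \left(\left(-5\right) \left(-21\right)\right) = 9 \cdot 105 = 945$)
$\left(-147630 + O{\left(505 \right)}\right) + A = \left(-147630 + 945\right) + \frac{1}{5978} = -146685 + \frac{1}{5978} = - \frac{876882929}{5978}$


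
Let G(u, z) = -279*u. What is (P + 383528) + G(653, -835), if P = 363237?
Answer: 564578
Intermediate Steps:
(P + 383528) + G(653, -835) = (363237 + 383528) - 279*653 = 746765 - 182187 = 564578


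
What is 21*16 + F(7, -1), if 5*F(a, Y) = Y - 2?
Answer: 1677/5 ≈ 335.40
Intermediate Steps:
F(a, Y) = -⅖ + Y/5 (F(a, Y) = (Y - 2)/5 = (-2 + Y)/5 = -⅖ + Y/5)
21*16 + F(7, -1) = 21*16 + (-⅖ + (⅕)*(-1)) = 336 + (-⅖ - ⅕) = 336 - ⅗ = 1677/5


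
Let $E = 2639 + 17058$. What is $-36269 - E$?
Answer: $-55966$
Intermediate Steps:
$E = 19697$
$-36269 - E = -36269 - 19697 = -55966$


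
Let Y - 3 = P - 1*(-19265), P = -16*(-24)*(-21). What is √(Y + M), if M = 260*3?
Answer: 4*√749 ≈ 109.47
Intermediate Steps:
P = -8064 (P = 384*(-21) = -8064)
Y = 11204 (Y = 3 + (-8064 - 1*(-19265)) = 3 + (-8064 + 19265) = 3 + 11201 = 11204)
M = 780
√(Y + M) = √(11204 + 780) = √11984 = 4*√749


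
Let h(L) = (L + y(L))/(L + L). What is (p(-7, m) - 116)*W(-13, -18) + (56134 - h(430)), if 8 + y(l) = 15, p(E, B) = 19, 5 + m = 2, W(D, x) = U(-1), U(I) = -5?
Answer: 48691903/860 ≈ 56619.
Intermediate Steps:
W(D, x) = -5
m = -3 (m = -5 + 2 = -3)
y(l) = 7 (y(l) = -8 + 15 = 7)
h(L) = (7 + L)/(2*L) (h(L) = (L + 7)/(L + L) = (7 + L)/((2*L)) = (7 + L)*(1/(2*L)) = (7 + L)/(2*L))
(p(-7, m) - 116)*W(-13, -18) + (56134 - h(430)) = (19 - 116)*(-5) + (56134 - (7 + 430)/(2*430)) = -97*(-5) + (56134 - 437/(2*430)) = 485 + (56134 - 1*437/860) = 485 + (56134 - 437/860) = 485 + 48274803/860 = 48691903/860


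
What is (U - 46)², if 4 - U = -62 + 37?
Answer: 289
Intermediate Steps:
U = 29 (U = 4 - (-62 + 37) = 4 - 1*(-25) = 4 + 25 = 29)
(U - 46)² = (29 - 46)² = (-17)² = 289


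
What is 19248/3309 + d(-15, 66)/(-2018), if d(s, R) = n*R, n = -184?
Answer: 13171160/1112927 ≈ 11.835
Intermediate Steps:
d(s, R) = -184*R
19248/3309 + d(-15, 66)/(-2018) = 19248/3309 - 184*66/(-2018) = 19248*(1/3309) - 12144*(-1/2018) = 6416/1103 + 6072/1009 = 13171160/1112927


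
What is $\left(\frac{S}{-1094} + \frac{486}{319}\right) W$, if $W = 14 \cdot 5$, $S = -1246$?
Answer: $\frac{32520530}{174493} \approx 186.37$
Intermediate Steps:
$W = 70$
$\left(\frac{S}{-1094} + \frac{486}{319}\right) W = \left(- \frac{1246}{-1094} + \frac{486}{319}\right) 70 = \left(\left(-1246\right) \left(- \frac{1}{1094}\right) + 486 \cdot \frac{1}{319}\right) 70 = \left(\frac{623}{547} + \frac{486}{319}\right) 70 = \frac{464579}{174493} \cdot 70 = \frac{32520530}{174493}$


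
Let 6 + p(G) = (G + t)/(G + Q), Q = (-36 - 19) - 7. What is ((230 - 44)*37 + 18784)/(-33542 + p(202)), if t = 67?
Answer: -3593240/4696451 ≈ -0.76510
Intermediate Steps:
Q = -62 (Q = -55 - 7 = -62)
p(G) = -6 + (67 + G)/(-62 + G) (p(G) = -6 + (G + 67)/(G - 62) = -6 + (67 + G)/(-62 + G))
((230 - 44)*37 + 18784)/(-33542 + p(202)) = ((230 - 44)*37 + 18784)/(-33542 + (439 - 5*202)/(-62 + 202)) = (186*37 + 18784)/(-33542 + (439 - 1010)/140) = (6882 + 18784)/(-33542 + (1/140)*(-571)) = 25666/(-33542 - 571/140) = 25666/(-4696451/140) = 25666*(-140/4696451) = -3593240/4696451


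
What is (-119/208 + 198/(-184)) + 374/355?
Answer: -1009959/1698320 ≈ -0.59468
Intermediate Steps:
(-119/208 + 198/(-184)) + 374/355 = (-119*1/208 + 198*(-1/184)) + (1/355)*374 = (-119/208 - 99/92) + 374/355 = -7885/4784 + 374/355 = -1009959/1698320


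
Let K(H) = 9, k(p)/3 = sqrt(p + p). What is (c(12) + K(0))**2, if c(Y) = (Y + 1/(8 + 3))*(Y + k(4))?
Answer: 4146633/121 + 2705220*sqrt(2)/121 ≈ 65888.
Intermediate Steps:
k(p) = 3*sqrt(2)*sqrt(p) (k(p) = 3*sqrt(p + p) = 3*sqrt(2*p) = 3*(sqrt(2)*sqrt(p)) = 3*sqrt(2)*sqrt(p))
c(Y) = (1/11 + Y)*(Y + 6*sqrt(2)) (c(Y) = (Y + 1/(8 + 3))*(Y + 3*sqrt(2)*sqrt(4)) = (Y + 1/11)*(Y + 3*sqrt(2)*2) = (Y + 1/11)*(Y + 6*sqrt(2)) = (1/11 + Y)*(Y + 6*sqrt(2)))
(c(12) + K(0))**2 = ((12**2 + (1/11)*12 + 6*sqrt(2)/11 + 6*12*sqrt(2)) + 9)**2 = ((144 + 12/11 + 6*sqrt(2)/11 + 72*sqrt(2)) + 9)**2 = ((1596/11 + 798*sqrt(2)/11) + 9)**2 = (1695/11 + 798*sqrt(2)/11)**2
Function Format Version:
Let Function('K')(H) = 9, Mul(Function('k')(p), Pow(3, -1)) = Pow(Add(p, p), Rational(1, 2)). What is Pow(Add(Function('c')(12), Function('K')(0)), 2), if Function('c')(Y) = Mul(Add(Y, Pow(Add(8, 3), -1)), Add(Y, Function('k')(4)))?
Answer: Add(Rational(4146633, 121), Mul(Rational(2705220, 121), Pow(2, Rational(1, 2)))) ≈ 65888.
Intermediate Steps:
Function('k')(p) = Mul(3, Pow(2, Rational(1, 2)), Pow(p, Rational(1, 2))) (Function('k')(p) = Mul(3, Pow(Add(p, p), Rational(1, 2))) = Mul(3, Pow(Mul(2, p), Rational(1, 2))) = Mul(3, Mul(Pow(2, Rational(1, 2)), Pow(p, Rational(1, 2)))) = Mul(3, Pow(2, Rational(1, 2)), Pow(p, Rational(1, 2))))
Function('c')(Y) = Mul(Add(Rational(1, 11), Y), Add(Y, Mul(6, Pow(2, Rational(1, 2))))) (Function('c')(Y) = Mul(Add(Y, Pow(Add(8, 3), -1)), Add(Y, Mul(3, Pow(2, Rational(1, 2)), Pow(4, Rational(1, 2))))) = Mul(Add(Y, Pow(11, -1)), Add(Y, Mul(3, Pow(2, Rational(1, 2)), 2))) = Mul(Add(Y, Rational(1, 11)), Add(Y, Mul(6, Pow(2, Rational(1, 2))))) = Mul(Add(Rational(1, 11), Y), Add(Y, Mul(6, Pow(2, Rational(1, 2))))))
Pow(Add(Function('c')(12), Function('K')(0)), 2) = Pow(Add(Add(Pow(12, 2), Mul(Rational(1, 11), 12), Mul(Rational(6, 11), Pow(2, Rational(1, 2))), Mul(6, 12, Pow(2, Rational(1, 2)))), 9), 2) = Pow(Add(Add(144, Rational(12, 11), Mul(Rational(6, 11), Pow(2, Rational(1, 2))), Mul(72, Pow(2, Rational(1, 2)))), 9), 2) = Pow(Add(Add(Rational(1596, 11), Mul(Rational(798, 11), Pow(2, Rational(1, 2)))), 9), 2) = Pow(Add(Rational(1695, 11), Mul(Rational(798, 11), Pow(2, Rational(1, 2)))), 2)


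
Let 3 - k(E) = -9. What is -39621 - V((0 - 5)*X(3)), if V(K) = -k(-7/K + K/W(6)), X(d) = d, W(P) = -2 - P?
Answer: -39609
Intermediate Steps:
k(E) = 12 (k(E) = 3 - 1*(-9) = 3 + 9 = 12)
V(K) = -12 (V(K) = -1*12 = -12)
-39621 - V((0 - 5)*X(3)) = -39621 - 1*(-12) = -39621 + 12 = -39609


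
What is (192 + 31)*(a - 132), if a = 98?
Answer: -7582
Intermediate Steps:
(192 + 31)*(a - 132) = (192 + 31)*(98 - 132) = 223*(-34) = -7582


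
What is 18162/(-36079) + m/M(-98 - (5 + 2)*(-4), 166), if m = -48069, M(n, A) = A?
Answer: -1737296343/5989114 ≈ -290.08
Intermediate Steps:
18162/(-36079) + m/M(-98 - (5 + 2)*(-4), 166) = 18162/(-36079) - 48069/166 = 18162*(-1/36079) - 48069*1/166 = -18162/36079 - 48069/166 = -1737296343/5989114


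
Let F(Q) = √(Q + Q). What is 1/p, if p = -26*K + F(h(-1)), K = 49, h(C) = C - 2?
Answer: -637/811541 - I*√6/1623082 ≈ -0.00078493 - 1.5092e-6*I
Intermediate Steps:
h(C) = -2 + C
F(Q) = √2*√Q (F(Q) = √(2*Q) = √2*√Q)
p = -1274 + I*√6 (p = -26*49 + √2*√(-2 - 1) = -1274 + √2*√(-3) = -1274 + √2*(I*√3) = -1274 + I*√6 ≈ -1274.0 + 2.4495*I)
1/p = 1/(-1274 + I*√6)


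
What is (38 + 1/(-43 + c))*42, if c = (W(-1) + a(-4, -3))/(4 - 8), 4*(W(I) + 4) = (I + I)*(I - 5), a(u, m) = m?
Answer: 1595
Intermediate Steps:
W(I) = -4 + I*(-5 + I)/2 (W(I) = -4 + ((I + I)*(I - 5))/4 = -4 + ((2*I)*(-5 + I))/4 = -4 + (2*I*(-5 + I))/4 = -4 + I*(-5 + I)/2)
c = 1 (c = ((-4 + (½)*(-1)² - 5/2*(-1)) - 3)/(4 - 8) = ((-4 + (½)*1 + 5/2) - 3)/(-4) = ((-4 + ½ + 5/2) - 3)*(-¼) = (-1 - 3)*(-¼) = -4*(-¼) = 1)
(38 + 1/(-43 + c))*42 = (38 + 1/(-43 + 1))*42 = (38 + 1/(-42))*42 = (38 - 1/42)*42 = (1595/42)*42 = 1595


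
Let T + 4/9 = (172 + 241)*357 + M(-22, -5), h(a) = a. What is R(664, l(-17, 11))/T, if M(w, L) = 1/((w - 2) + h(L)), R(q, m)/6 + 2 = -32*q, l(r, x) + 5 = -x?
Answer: -8319375/9620494 ≈ -0.86476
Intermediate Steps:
l(r, x) = -5 - x
R(q, m) = -12 - 192*q (R(q, m) = -12 + 6*(-32*q) = -12 - 192*q)
M(w, L) = 1/(-2 + L + w) (M(w, L) = 1/((w - 2) + L) = 1/((-2 + w) + L) = 1/(-2 + L + w))
T = 38481976/261 (T = -4/9 + ((172 + 241)*357 + 1/(-2 - 5 - 22)) = -4/9 + (413*357 + 1/(-29)) = -4/9 + (147441 - 1/29) = -4/9 + 4275788/29 = 38481976/261 ≈ 1.4744e+5)
R(664, l(-17, 11))/T = (-12 - 192*664)/(38481976/261) = (-12 - 127488)*(261/38481976) = -127500*261/38481976 = -8319375/9620494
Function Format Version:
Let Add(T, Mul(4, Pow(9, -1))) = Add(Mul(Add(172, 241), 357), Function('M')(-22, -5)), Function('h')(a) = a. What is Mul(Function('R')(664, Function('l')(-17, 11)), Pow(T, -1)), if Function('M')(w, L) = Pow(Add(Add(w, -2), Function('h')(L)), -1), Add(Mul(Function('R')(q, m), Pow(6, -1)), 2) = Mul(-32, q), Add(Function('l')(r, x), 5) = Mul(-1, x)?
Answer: Rational(-8319375, 9620494) ≈ -0.86476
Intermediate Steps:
Function('l')(r, x) = Add(-5, Mul(-1, x))
Function('R')(q, m) = Add(-12, Mul(-192, q)) (Function('R')(q, m) = Add(-12, Mul(6, Mul(-32, q))) = Add(-12, Mul(-192, q)))
Function('M')(w, L) = Pow(Add(-2, L, w), -1) (Function('M')(w, L) = Pow(Add(Add(w, -2), L), -1) = Pow(Add(Add(-2, w), L), -1) = Pow(Add(-2, L, w), -1))
T = Rational(38481976, 261) (T = Add(Rational(-4, 9), Add(Mul(Add(172, 241), 357), Pow(Add(-2, -5, -22), -1))) = Add(Rational(-4, 9), Add(Mul(413, 357), Pow(-29, -1))) = Add(Rational(-4, 9), Add(147441, Rational(-1, 29))) = Add(Rational(-4, 9), Rational(4275788, 29)) = Rational(38481976, 261) ≈ 1.4744e+5)
Mul(Function('R')(664, Function('l')(-17, 11)), Pow(T, -1)) = Mul(Add(-12, Mul(-192, 664)), Pow(Rational(38481976, 261), -1)) = Mul(Add(-12, -127488), Rational(261, 38481976)) = Mul(-127500, Rational(261, 38481976)) = Rational(-8319375, 9620494)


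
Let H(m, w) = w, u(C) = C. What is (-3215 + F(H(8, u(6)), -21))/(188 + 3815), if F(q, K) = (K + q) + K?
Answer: -3251/4003 ≈ -0.81214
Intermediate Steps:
F(q, K) = q + 2*K
(-3215 + F(H(8, u(6)), -21))/(188 + 3815) = (-3215 + (6 + 2*(-21)))/(188 + 3815) = (-3215 + (6 - 42))/4003 = (-3215 - 36)*(1/4003) = -3251*1/4003 = -3251/4003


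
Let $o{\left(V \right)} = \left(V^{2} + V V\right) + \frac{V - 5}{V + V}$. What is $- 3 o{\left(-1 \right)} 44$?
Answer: $-660$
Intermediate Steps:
$o{\left(V \right)} = 2 V^{2} + \frac{-5 + V}{2 V}$ ($o{\left(V \right)} = \left(V^{2} + V^{2}\right) + \frac{-5 + V}{2 V} = 2 V^{2} + \left(-5 + V\right) \frac{1}{2 V} = 2 V^{2} + \frac{-5 + V}{2 V}$)
$- 3 o{\left(-1 \right)} 44 = - 3 \frac{-5 - 1 + 4 \left(-1\right)^{3}}{2 \left(-1\right)} 44 = - 3 \cdot \frac{1}{2} \left(-1\right) \left(-5 - 1 + 4 \left(-1\right)\right) 44 = - 3 \cdot \frac{1}{2} \left(-1\right) \left(-5 - 1 - 4\right) 44 = - 3 \cdot \frac{1}{2} \left(-1\right) \left(-10\right) 44 = \left(-3\right) 5 \cdot 44 = \left(-15\right) 44 = -660$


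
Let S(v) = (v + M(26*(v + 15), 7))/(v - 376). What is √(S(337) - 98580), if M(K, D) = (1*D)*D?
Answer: I*√149955234/39 ≈ 313.99*I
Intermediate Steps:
M(K, D) = D² (M(K, D) = D*D = D²)
S(v) = (49 + v)/(-376 + v) (S(v) = (v + 7²)/(v - 376) = (v + 49)/(-376 + v) = (49 + v)/(-376 + v))
√(S(337) - 98580) = √((49 + 337)/(-376 + 337) - 98580) = √(386/(-39) - 98580) = √(-1/39*386 - 98580) = √(-386/39 - 98580) = √(-3845006/39) = I*√149955234/39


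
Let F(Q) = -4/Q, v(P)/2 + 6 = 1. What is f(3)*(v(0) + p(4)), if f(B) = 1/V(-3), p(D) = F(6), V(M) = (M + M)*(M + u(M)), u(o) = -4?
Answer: -16/63 ≈ -0.25397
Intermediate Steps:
V(M) = 2*M*(-4 + M) (V(M) = (M + M)*(M - 4) = (2*M)*(-4 + M) = 2*M*(-4 + M))
v(P) = -10 (v(P) = -12 + 2*1 = -12 + 2 = -10)
p(D) = -⅔ (p(D) = -4/6 = -4*⅙ = -⅔)
f(B) = 1/42 (f(B) = 1/(2*(-3)*(-4 - 3)) = 1/(2*(-3)*(-7)) = 1/42)
f(3)*(v(0) + p(4)) = (-10 - ⅔)/42 = (1/42)*(-32/3) = -16/63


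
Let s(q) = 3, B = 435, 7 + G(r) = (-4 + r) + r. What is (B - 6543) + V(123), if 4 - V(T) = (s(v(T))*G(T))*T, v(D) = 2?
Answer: -92819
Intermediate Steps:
G(r) = -11 + 2*r (G(r) = -7 + ((-4 + r) + r) = -7 + (-4 + 2*r) = -11 + 2*r)
V(T) = 4 - T*(-33 + 6*T) (V(T) = 4 - 3*(-11 + 2*T)*T = 4 - (-33 + 6*T)*T = 4 - T*(-33 + 6*T))
(B - 6543) + V(123) = (435 - 6543) + (4 - 3*123*(-11 + 2*123)) = -6108 + (4 - 3*123*(-11 + 246)) = -6108 + (4 - 3*123*235) = -6108 + (4 - 86715) = -6108 - 86711 = -92819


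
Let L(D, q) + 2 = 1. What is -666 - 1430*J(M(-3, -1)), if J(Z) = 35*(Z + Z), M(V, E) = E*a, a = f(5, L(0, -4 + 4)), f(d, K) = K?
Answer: -100766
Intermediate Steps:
L(D, q) = -1 (L(D, q) = -2 + 1 = -1)
a = -1
M(V, E) = -E (M(V, E) = E*(-1) = -E)
J(Z) = 70*Z (J(Z) = 35*(2*Z) = 70*Z)
-666 - 1430*J(M(-3, -1)) = -666 - 100100*(-1*(-1)) = -666 - 100100 = -100766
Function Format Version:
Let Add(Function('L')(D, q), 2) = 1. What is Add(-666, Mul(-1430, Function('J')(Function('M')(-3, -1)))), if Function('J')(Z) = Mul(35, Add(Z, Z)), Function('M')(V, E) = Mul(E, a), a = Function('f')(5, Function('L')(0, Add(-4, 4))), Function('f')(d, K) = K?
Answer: -100766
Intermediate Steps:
Function('L')(D, q) = -1 (Function('L')(D, q) = Add(-2, 1) = -1)
a = -1
Function('M')(V, E) = Mul(-1, E) (Function('M')(V, E) = Mul(E, -1) = Mul(-1, E))
Function('J')(Z) = Mul(70, Z) (Function('J')(Z) = Mul(35, Mul(2, Z)) = Mul(70, Z))
Add(-666, Mul(-1430, Function('J')(Function('M')(-3, -1)))) = Add(-666, Mul(-1430, Mul(70, Mul(-1, -1)))) = Add(-666, Mul(-1430, Mul(70, 1))) = Add(-666, Mul(-1430, 70)) = Add(-666, -100100) = -100766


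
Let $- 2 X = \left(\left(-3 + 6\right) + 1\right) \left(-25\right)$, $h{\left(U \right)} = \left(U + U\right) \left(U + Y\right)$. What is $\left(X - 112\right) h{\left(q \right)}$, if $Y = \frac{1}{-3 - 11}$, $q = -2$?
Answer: $- \frac{3596}{7} \approx -513.71$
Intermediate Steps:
$Y = - \frac{1}{14}$ ($Y = \frac{1}{-14} = - \frac{1}{14} \approx -0.071429$)
$h{\left(U \right)} = 2 U \left(- \frac{1}{14} + U\right)$ ($h{\left(U \right)} = \left(U + U\right) \left(U - \frac{1}{14}\right) = 2 U \left(- \frac{1}{14} + U\right)$)
$X = 50$ ($X = - \frac{\left(\left(-3 + 6\right) + 1\right) \left(-25\right)}{2} = - \frac{\left(3 + 1\right) \left(-25\right)}{2} = - \frac{4 \left(-25\right)}{2} = \left(- \frac{1}{2}\right) \left(-100\right) = 50$)
$\left(X - 112\right) h{\left(q \right)} = \left(50 - 112\right) \frac{1}{7} \left(-2\right) \left(-1 + 14 \left(-2\right)\right) = - 62 \cdot \frac{1}{7} \left(-2\right) \left(-1 - 28\right) = - 62 \cdot \frac{1}{7} \left(-2\right) \left(-29\right) = \left(-62\right) \frac{58}{7} = - \frac{3596}{7}$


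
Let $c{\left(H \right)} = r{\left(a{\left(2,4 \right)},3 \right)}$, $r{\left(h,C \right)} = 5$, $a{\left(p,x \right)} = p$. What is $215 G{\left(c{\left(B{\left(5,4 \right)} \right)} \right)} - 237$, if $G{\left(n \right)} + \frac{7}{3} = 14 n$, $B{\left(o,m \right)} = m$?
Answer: $\frac{42934}{3} \approx 14311.0$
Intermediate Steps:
$c{\left(H \right)} = 5$
$G{\left(n \right)} = - \frac{7}{3} + 14 n$
$215 G{\left(c{\left(B{\left(5,4 \right)} \right)} \right)} - 237 = 215 \left(- \frac{7}{3} + 14 \cdot 5\right) - 237 = 215 \left(- \frac{7}{3} + 70\right) - 237 = 215 \cdot \frac{203}{3} - 237 = \frac{43645}{3} - 237 = \frac{42934}{3}$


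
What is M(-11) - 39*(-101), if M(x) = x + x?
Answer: 3917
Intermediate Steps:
M(x) = 2*x
M(-11) - 39*(-101) = 2*(-11) - 39*(-101) = -22 + 3939 = 3917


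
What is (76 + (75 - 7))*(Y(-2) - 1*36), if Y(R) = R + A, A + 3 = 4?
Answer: -5328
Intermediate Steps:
A = 1 (A = -3 + 4 = 1)
Y(R) = 1 + R (Y(R) = R + 1 = 1 + R)
(76 + (75 - 7))*(Y(-2) - 1*36) = (76 + (75 - 7))*((1 - 2) - 1*36) = (76 + 68)*(-1 - 36) = 144*(-37) = -5328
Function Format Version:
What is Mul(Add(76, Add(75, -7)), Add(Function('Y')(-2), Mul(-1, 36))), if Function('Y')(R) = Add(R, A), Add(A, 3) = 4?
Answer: -5328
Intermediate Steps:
A = 1 (A = Add(-3, 4) = 1)
Function('Y')(R) = Add(1, R) (Function('Y')(R) = Add(R, 1) = Add(1, R))
Mul(Add(76, Add(75, -7)), Add(Function('Y')(-2), Mul(-1, 36))) = Mul(Add(76, Add(75, -7)), Add(Add(1, -2), Mul(-1, 36))) = Mul(Add(76, 68), Add(-1, -36)) = Mul(144, -37) = -5328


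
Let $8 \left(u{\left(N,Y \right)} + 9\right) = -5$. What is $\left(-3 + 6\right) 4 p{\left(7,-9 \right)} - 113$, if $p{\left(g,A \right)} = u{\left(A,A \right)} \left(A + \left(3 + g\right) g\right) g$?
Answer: $- \frac{98863}{2} \approx -49432.0$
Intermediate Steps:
$u{\left(N,Y \right)} = - \frac{77}{8}$ ($u{\left(N,Y \right)} = -9 + \frac{1}{8} \left(-5\right) = -9 - \frac{5}{8} = - \frac{77}{8}$)
$p{\left(g,A \right)} = g \left(- \frac{77 A}{8} - \frac{77 g \left(3 + g\right)}{8}\right)$ ($p{\left(g,A \right)} = - \frac{77 \left(A + \left(3 + g\right) g\right)}{8} g = - \frac{77 \left(A + g \left(3 + g\right)\right)}{8} g = \left(- \frac{77 A}{8} - \frac{77 g \left(3 + g\right)}{8}\right) g = g \left(- \frac{77 A}{8} - \frac{77 g \left(3 + g\right)}{8}\right)$)
$\left(-3 + 6\right) 4 p{\left(7,-9 \right)} - 113 = \left(-3 + 6\right) 4 \left(\left(- \frac{77}{8}\right) 7 \left(-9 + 7^{2} + 3 \cdot 7\right)\right) - 113 = 3 \cdot 4 \left(\left(- \frac{77}{8}\right) 7 \left(-9 + 49 + 21\right)\right) - 113 = 12 \left(\left(- \frac{77}{8}\right) 7 \cdot 61\right) - 113 = 12 \left(- \frac{32879}{8}\right) - 113 = - \frac{98637}{2} - 113 = - \frac{98863}{2}$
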